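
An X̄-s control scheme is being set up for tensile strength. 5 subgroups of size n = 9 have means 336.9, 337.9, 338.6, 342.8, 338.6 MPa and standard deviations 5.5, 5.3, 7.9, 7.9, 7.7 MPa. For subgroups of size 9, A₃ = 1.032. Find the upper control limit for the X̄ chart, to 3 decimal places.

346.040

X̄̄ = (336.9 + 337.9 + 338.6 + 342.8 + 338.6) / 5 = 338.9600
s̄ = (5.5 + 5.3 + 7.9 + 7.9 + 7.7) / 5 = 6.8600
UCL = X̄̄ + A₃·s̄ = 338.9600 + 1.032 × 6.8600 = 346.0395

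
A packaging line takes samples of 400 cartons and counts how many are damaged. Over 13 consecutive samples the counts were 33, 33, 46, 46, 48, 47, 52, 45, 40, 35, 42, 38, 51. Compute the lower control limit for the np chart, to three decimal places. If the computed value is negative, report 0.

p̄ = Σdᵢ / (k·n) = 556 / (13 × 400) = 0.10692
LCL = np̄ − 3·√(np̄(1−p̄)) = 42.7692 − 3 × 6.1803 = 24.2283

24.228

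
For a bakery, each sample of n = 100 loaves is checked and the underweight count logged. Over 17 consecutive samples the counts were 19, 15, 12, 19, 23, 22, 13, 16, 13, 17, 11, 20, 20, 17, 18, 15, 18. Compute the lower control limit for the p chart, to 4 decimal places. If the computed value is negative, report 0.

0.0569

p̄ = Σdᵢ / (k·n) = 288 / (17 × 100) = 0.16941
LCL = p̄ − 3·√(p̄(1−p̄)/n) = 0.16941 − 3 × 0.03751 = 0.05688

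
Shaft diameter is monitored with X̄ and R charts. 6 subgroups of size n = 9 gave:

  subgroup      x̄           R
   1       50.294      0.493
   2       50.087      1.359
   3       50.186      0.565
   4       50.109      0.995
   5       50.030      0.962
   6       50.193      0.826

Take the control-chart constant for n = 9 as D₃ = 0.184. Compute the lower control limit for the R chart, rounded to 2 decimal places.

0.16

R̄ = (0.493 + 1.359 + 0.565 + 0.995 + 0.962 + 0.826) / 6 = 5.2000 / 6 = 0.8667
LCL_R = D₃·R̄ = 0.184 × 0.8667 = 0.1595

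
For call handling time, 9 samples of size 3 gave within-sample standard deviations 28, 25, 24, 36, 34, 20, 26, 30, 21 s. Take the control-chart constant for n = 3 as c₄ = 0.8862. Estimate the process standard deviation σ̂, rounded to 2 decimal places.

s̄ = (28 + 25 + 24 + 36 + 34 + 20 + 26 + 30 + 21) / 9 = 27.1111
σ̂ = s̄ / c₄ = 27.1111 / 0.8862 = 30.5925

30.59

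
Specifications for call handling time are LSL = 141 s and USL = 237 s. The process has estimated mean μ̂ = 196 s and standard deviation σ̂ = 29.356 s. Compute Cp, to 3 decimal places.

Cp = (USL − LSL) / (6σ̂) = (237 − 141) / (6 × 29.356) = 96.0000 / 176.1360 = 0.5450

0.545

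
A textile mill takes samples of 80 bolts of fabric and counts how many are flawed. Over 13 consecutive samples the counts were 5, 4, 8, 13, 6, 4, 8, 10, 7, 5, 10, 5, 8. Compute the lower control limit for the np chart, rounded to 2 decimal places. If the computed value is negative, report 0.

0.00

p̄ = Σdᵢ / (k·n) = 93 / (13 × 80) = 0.08942
LCL = np̄ − 3·√(np̄(1−p̄)) = 7.1538 − 3 × 2.5523 = -0.5030 → 0 (negative, so LCL = 0)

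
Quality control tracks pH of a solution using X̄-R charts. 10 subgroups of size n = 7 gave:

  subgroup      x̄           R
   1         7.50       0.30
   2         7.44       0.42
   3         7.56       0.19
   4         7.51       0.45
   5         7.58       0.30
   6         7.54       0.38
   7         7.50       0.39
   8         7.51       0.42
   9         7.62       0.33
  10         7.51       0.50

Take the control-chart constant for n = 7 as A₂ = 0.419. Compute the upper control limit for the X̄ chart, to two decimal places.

X̄̄ = (7.50 + 7.44 + 7.56 + 7.51 + 7.58 + 7.54 + 7.50 + 7.51 + 7.62 + 7.51) / 10 = 75.2700 / 10 = 7.5270
R̄ = (0.30 + 0.42 + 0.19 + 0.45 + 0.30 + 0.38 + 0.39 + 0.42 + 0.33 + 0.50) / 10 = 3.6800 / 10 = 0.3680
UCL = X̄̄ + A₂·R̄ = 7.5270 + 0.419 × 0.3680 = 7.6812

7.68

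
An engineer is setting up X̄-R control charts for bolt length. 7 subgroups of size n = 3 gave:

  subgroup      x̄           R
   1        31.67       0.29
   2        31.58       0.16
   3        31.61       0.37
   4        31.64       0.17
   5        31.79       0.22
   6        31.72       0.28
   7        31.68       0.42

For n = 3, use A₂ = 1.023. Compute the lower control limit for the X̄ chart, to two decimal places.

31.39

X̄̄ = (31.67 + 31.58 + 31.61 + 31.64 + 31.79 + 31.72 + 31.68) / 7 = 221.6900 / 7 = 31.6700
R̄ = (0.29 + 0.16 + 0.37 + 0.17 + 0.22 + 0.28 + 0.42) / 7 = 1.9100 / 7 = 0.2729
LCL = X̄̄ − A₂·R̄ = 31.6700 − 1.023 × 0.2729 = 31.3909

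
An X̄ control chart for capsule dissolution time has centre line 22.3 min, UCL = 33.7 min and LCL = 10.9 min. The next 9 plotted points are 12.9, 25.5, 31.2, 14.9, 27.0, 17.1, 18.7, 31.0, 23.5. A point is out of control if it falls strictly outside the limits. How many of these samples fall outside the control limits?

0

All 9 points lie within [10.9, 33.7].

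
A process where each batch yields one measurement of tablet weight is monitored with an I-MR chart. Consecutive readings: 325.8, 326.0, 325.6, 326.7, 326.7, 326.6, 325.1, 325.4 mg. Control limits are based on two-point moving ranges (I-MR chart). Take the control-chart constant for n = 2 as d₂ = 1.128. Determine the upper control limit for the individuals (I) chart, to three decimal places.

327.355

X̄ = (325.8 + 326.0 + 325.6 + 326.7 + 326.7 + 326.6 + 325.1 + 325.4) / 8 = 325.9875
Moving ranges: 0.2, 0.4, 1.1, 0.0, 0.1, 1.5, 0.3; M̄R̄ = 3.6000 / 7 = 0.5143
UCL = X̄ + 3·M̄R̄/d₂ = 325.9875 + 3 × 0.5143 / 1.128 = 327.3553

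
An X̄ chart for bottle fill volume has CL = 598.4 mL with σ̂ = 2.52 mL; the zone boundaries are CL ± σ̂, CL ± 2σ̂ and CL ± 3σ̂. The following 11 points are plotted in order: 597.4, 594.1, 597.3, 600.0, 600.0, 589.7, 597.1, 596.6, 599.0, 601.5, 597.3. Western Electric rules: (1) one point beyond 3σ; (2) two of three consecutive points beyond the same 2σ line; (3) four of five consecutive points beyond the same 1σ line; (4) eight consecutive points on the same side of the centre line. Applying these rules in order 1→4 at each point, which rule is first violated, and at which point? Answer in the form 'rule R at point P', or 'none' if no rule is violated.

rule 1 at point 6

Zone of each point (C = within 1σ̂, B = 1σ̂–2σ̂, A = 2σ̂–3σ̂, * = beyond 3σ̂; sign = side of CL): 1:-C, 2:-B, 3:-C, 4:+C, 5:+C, 6:-*, 7:-C, 8:-C, 9:+C, 10:+B, 11:-C
Rule 1 (one point beyond the 3σ limits) is satisfied at point 6.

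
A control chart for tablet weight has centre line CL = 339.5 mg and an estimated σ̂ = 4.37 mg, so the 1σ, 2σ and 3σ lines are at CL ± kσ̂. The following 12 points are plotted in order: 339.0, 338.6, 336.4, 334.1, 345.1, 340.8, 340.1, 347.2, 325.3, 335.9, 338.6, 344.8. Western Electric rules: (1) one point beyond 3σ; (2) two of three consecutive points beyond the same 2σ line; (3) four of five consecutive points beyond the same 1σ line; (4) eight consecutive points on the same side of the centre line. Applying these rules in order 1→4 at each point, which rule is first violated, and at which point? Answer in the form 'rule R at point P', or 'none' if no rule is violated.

rule 1 at point 9

Zone of each point (C = within 1σ̂, B = 1σ̂–2σ̂, A = 2σ̂–3σ̂, * = beyond 3σ̂; sign = side of CL): 1:-C, 2:-C, 3:-C, 4:-B, 5:+B, 6:+C, 7:+C, 8:+B, 9:-*, 10:-C, 11:-C, 12:+B
Rule 1 (one point beyond the 3σ limits) is satisfied at point 9.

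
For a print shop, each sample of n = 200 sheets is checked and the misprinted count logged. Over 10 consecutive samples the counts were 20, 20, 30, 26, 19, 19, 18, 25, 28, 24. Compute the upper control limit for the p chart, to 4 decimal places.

p̄ = Σdᵢ / (k·n) = 229 / (10 × 200) = 0.11450
UCL = p̄ + 3·√(p̄(1−p̄)/n) = 0.11450 + 3 × √(0.11450×0.88550/200) = 0.11450 + 3 × 0.02252 = 0.18205

0.1820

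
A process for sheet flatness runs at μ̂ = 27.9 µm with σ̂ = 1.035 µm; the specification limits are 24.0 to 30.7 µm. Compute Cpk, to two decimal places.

Cpu = (USL − μ̂) / (3σ̂) = (30.7 − 27.9) / (3 × 1.035) = 0.9018; Cpl = (μ̂ − LSL) / (3σ̂) = (27.9 − 24.0) / (3 × 1.035) = 1.2560; Cpk = min(Cpu, Cpl) = 0.9018

0.90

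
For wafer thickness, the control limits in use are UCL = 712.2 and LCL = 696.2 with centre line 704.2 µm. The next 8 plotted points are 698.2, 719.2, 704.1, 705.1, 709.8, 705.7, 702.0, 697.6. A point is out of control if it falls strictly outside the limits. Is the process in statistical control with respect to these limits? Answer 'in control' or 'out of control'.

Compare each point to [696.2, 712.2]: sample 2 = 719.2 > UCL.

out of control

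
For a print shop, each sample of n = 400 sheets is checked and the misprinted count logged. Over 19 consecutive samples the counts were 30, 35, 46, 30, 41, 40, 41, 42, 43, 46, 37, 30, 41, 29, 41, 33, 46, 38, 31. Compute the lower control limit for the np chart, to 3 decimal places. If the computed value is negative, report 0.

20.324

p̄ = Σdᵢ / (k·n) = 720 / (19 × 400) = 0.09474
LCL = np̄ − 3·√(np̄(1−p̄)) = 37.8947 − 3 × 5.8570 = 20.3237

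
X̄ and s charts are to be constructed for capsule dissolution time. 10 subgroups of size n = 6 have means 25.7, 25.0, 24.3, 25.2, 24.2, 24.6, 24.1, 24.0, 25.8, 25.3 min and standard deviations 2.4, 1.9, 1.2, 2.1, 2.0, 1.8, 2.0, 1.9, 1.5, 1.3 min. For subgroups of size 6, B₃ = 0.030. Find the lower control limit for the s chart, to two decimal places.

s̄ = (2.4 + 1.9 + 1.2 + 2.1 + 2.0 + 1.8 + 2.0 + 1.9 + 1.5 + 1.3) / 10 = 1.8100
LCL_s = B₃·s̄ = 0.030 × 1.8100 = 0.0543

0.05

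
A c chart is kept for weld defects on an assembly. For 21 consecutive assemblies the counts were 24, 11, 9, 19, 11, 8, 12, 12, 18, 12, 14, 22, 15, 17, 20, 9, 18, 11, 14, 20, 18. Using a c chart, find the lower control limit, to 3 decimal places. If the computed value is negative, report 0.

3.352

c̄ = (24 + 11 + 9 + 19 + 11 + 8 + 12 + 12 + 18 + 12 + 14 + 22 + 15 + 17 + 20 + 9 + 18 + 11 + 14 + 20 + 18) / 21 = 314 / 21 = 14.9524
LCL = c̄ − 3√c̄ = 14.9524 − 3 × 3.8668 = 3.3519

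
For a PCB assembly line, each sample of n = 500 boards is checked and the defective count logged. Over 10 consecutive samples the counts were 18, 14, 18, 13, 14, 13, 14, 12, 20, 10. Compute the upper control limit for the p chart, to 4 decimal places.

p̄ = Σdᵢ / (k·n) = 146 / (10 × 500) = 0.02920
UCL = p̄ + 3·√(p̄(1−p̄)/n) = 0.02920 + 3 × √(0.02920×0.97080/500) = 0.02920 + 3 × 0.00753 = 0.05179

0.0518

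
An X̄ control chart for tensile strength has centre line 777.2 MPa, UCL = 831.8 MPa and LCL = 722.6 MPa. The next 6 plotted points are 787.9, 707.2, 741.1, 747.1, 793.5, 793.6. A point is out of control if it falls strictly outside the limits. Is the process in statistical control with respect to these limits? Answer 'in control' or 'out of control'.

out of control

Compare each point to [722.6, 831.8]: sample 2 = 707.2 < LCL.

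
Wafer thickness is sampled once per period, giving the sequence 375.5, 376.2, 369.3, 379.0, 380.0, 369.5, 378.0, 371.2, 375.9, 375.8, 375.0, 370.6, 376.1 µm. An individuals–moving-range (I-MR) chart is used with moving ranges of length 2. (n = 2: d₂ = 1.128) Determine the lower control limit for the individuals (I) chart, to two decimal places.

X̄ = (375.5 + 376.2 + 369.3 + 379.0 + 380.0 + 369.5 + 378.0 + 371.2 + 375.9 + 375.8 + 375.0 + 370.6 + 376.1) / 13 = 374.7769
Moving ranges: 0.7, 6.9, 9.7, 1.0, 10.5, 8.5, 6.8, 4.7, 0.1, 0.8, 4.4, 5.5; M̄R̄ = 59.6000 / 12 = 4.9667
LCL = X̄ − 3·M̄R̄/d₂ = 374.7769 − 3 × 4.9667 / 1.128 = 361.5677

361.57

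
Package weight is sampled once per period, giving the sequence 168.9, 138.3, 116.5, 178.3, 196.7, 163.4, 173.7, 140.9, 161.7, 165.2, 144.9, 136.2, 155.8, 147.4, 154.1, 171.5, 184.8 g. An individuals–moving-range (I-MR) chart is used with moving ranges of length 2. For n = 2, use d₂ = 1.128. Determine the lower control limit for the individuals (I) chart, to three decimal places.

X̄ = (168.9 + 138.3 + 116.5 + 178.3 + 196.7 + 163.4 + 173.7 + 140.9 + 161.7 + 165.2 + 144.9 + 136.2 + 155.8 + 147.4 + 154.1 + 171.5 + 184.8) / 17 = 158.7235
Moving ranges: 30.6, 21.8, 61.8, 18.4, 33.3, 10.3, 32.8, 20.8, 3.5, 20.3, 8.7, 19.6, 8.4, 6.7, 17.4, 13.3; M̄R̄ = 327.7000 / 16 = 20.4812
LCL = X̄ − 3·M̄R̄/d₂ = 158.7235 − 3 × 20.4812 / 1.128 = 104.2521

104.252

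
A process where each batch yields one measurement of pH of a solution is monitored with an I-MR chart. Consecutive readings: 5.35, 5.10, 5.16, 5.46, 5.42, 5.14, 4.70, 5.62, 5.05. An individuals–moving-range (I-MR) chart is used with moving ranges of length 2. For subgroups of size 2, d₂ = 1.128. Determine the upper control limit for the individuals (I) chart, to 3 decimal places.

X̄ = (5.35 + 5.10 + 5.16 + 5.46 + 5.42 + 5.14 + 4.70 + 5.62 + 5.05) / 9 = 5.2222
Moving ranges: 0.25, 0.06, 0.30, 0.04, 0.28, 0.44, 0.92, 0.57; M̄R̄ = 2.8600 / 8 = 0.3575
UCL = X̄ + 3·M̄R̄/d₂ = 5.2222 + 3 × 0.3575 / 1.128 = 6.1730

6.173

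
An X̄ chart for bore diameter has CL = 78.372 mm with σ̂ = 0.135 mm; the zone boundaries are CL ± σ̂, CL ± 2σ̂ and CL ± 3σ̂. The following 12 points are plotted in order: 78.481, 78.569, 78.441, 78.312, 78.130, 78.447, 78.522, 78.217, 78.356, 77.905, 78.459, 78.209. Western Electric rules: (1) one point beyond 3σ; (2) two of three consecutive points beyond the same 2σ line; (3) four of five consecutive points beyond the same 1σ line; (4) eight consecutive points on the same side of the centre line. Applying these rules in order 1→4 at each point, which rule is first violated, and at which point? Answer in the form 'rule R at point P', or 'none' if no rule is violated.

rule 1 at point 10

Zone of each point (C = within 1σ̂, B = 1σ̂–2σ̂, A = 2σ̂–3σ̂, * = beyond 3σ̂; sign = side of CL): 1:+C, 2:+B, 3:+C, 4:-C, 5:-B, 6:+C, 7:+B, 8:-B, 9:-C, 10:-*, 11:+C, 12:-B
Rule 1 (one point beyond the 3σ limits) is satisfied at point 10.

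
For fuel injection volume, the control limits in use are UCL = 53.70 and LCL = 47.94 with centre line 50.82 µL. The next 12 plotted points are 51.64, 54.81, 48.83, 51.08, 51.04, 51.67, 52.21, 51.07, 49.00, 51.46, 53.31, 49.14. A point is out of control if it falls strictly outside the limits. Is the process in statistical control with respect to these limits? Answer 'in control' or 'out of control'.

Compare each point to [47.94, 53.70]: sample 2 = 54.81 > UCL.

out of control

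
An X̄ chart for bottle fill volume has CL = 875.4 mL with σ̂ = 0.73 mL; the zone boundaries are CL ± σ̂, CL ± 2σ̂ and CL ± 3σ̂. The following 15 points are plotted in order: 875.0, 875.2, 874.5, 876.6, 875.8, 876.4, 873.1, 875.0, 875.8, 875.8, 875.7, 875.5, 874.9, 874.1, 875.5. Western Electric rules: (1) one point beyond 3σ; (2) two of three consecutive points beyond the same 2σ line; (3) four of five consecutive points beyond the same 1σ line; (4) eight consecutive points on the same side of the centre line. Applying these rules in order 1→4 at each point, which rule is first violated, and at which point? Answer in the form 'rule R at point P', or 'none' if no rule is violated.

Zone of each point (C = within 1σ̂, B = 1σ̂–2σ̂, A = 2σ̂–3σ̂, * = beyond 3σ̂; sign = side of CL): 1:-C, 2:-C, 3:-B, 4:+B, 5:+C, 6:+B, 7:-*, 8:-C, 9:+C, 10:+C, 11:+C, 12:+C, 13:-C, 14:-B, 15:+C
Rule 1 (one point beyond the 3σ limits) is satisfied at point 7.

rule 1 at point 7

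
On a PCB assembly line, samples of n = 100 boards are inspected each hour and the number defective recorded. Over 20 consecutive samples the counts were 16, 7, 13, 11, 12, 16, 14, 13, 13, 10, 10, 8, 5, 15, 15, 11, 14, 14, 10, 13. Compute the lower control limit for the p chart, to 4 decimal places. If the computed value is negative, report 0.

p̄ = Σdᵢ / (k·n) = 240 / (20 × 100) = 0.12000
LCL = p̄ − 3·√(p̄(1−p̄)/n) = 0.12000 − 3 × 0.03250 = 0.02251

0.0225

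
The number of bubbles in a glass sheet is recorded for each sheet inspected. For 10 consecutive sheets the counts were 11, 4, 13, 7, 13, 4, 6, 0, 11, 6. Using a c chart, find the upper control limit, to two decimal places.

15.72

c̄ = (11 + 4 + 13 + 7 + 13 + 4 + 6 + 0 + 11 + 6) / 10 = 75 / 10 = 7.5000
UCL = c̄ + 3√c̄ = 7.5000 + 3 × √7.5000 = 7.5000 + 3 × 2.7386 = 15.7158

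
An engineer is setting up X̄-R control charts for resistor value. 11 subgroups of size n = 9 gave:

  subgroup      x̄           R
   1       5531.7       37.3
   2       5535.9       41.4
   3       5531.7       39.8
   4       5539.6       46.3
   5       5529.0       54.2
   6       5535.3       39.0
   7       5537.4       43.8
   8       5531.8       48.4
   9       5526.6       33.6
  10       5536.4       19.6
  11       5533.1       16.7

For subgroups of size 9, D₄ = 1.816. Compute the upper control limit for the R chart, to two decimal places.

R̄ = (37.3 + 41.4 + 39.8 + 46.3 + 54.2 + 39.0 + 43.8 + 48.4 + 33.6 + 19.6 + 16.7) / 11 = 420.1000 / 11 = 38.1909
UCL_R = D₄·R̄ = 1.816 × 38.1909 = 69.3547

69.35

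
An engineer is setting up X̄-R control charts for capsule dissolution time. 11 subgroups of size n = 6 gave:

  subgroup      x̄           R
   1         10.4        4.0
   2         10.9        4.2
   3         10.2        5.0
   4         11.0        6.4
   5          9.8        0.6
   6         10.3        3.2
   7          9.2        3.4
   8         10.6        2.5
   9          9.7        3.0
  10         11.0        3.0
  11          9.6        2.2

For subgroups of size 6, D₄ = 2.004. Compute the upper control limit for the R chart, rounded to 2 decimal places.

R̄ = (4.0 + 4.2 + 5.0 + 6.4 + 0.6 + 3.2 + 3.4 + 2.5 + 3.0 + 3.0 + 2.2) / 11 = 37.5000 / 11 = 3.4091
UCL_R = D₄·R̄ = 2.004 × 3.4091 = 6.8318

6.83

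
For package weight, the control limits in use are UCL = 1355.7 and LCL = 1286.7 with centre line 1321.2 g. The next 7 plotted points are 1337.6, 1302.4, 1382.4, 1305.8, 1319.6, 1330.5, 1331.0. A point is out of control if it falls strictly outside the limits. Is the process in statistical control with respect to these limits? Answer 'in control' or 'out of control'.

out of control

Compare each point to [1286.7, 1355.7]: sample 3 = 1382.4 > UCL.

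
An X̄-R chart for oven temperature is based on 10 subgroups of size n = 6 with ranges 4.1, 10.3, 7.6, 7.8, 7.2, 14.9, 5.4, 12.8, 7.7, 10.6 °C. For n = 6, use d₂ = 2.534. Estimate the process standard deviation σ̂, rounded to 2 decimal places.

3.49

R̄ = (4.1 + 10.3 + 7.6 + 7.8 + 7.2 + 14.9 + 5.4 + 12.8 + 7.7 + 10.6) / 10 = 8.8400
σ̂ = R̄ / d₂ = 8.8400 / 2.534 = 3.4886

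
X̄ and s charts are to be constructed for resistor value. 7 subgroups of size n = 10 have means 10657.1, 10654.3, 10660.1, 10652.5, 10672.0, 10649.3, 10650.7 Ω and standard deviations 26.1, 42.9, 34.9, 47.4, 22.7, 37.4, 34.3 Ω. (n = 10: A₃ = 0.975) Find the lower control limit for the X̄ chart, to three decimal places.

10622.349

X̄̄ = (10657.1 + 10654.3 + 10660.1 + 10652.5 + 10672.0 + 10649.3 + 10650.7) / 7 = 10656.5714
s̄ = (26.1 + 42.9 + 34.9 + 47.4 + 22.7 + 37.4 + 34.3) / 7 = 35.1000
LCL = X̄̄ − A₃·s̄ = 10656.5714 − 0.975 × 35.1000 = 10622.3489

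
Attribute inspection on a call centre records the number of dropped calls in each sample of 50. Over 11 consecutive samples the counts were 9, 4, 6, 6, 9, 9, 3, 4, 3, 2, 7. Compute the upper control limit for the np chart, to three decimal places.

12.345

p̄ = Σdᵢ / (k·n) = 62 / (11 × 50) = 0.11273
UCL = np̄ + 3·√(np̄(1−p̄)) = 5.6364 + 3 × √(5.6364×0.88727) = 5.6364 + 3 × 2.2363 = 12.3452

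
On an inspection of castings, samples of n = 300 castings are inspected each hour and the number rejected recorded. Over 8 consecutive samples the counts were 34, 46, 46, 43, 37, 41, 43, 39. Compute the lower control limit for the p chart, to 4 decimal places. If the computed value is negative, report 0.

0.0775

p̄ = Σdᵢ / (k·n) = 329 / (8 × 300) = 0.13708
LCL = p̄ − 3·√(p̄(1−p̄)/n) = 0.13708 − 3 × 0.01986 = 0.07751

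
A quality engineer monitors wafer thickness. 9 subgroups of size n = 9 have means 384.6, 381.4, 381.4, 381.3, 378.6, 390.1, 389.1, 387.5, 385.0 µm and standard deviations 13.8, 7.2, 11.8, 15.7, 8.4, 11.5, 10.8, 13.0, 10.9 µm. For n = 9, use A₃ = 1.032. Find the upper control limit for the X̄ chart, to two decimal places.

X̄̄ = (384.6 + 381.4 + 381.4 + 381.3 + 378.6 + 390.1 + 389.1 + 387.5 + 385.0) / 9 = 384.3333
s̄ = (13.8 + 7.2 + 11.8 + 15.7 + 8.4 + 11.5 + 10.8 + 13.0 + 10.9) / 9 = 11.4556
UCL = X̄̄ + A₃·s̄ = 384.3333 + 1.032 × 11.4556 = 396.1555

396.16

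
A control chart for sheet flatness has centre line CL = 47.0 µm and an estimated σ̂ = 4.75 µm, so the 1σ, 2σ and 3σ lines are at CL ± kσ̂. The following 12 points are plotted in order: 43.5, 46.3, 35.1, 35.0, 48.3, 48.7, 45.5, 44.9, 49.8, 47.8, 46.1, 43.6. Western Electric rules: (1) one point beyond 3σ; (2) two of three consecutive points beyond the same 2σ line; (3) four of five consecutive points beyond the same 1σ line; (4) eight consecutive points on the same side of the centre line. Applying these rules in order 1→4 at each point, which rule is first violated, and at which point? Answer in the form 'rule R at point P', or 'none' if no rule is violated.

rule 2 at point 4

Zone of each point (C = within 1σ̂, B = 1σ̂–2σ̂, A = 2σ̂–3σ̂, * = beyond 3σ̂; sign = side of CL): 1:-C, 2:-C, 3:-A, 4:-A, 5:+C, 6:+C, 7:-C, 8:-C, 9:+C, 10:+C, 11:-C, 12:-C
Rule 2 (two of three consecutive points beyond the same 2σ limit) is satisfied at point 4.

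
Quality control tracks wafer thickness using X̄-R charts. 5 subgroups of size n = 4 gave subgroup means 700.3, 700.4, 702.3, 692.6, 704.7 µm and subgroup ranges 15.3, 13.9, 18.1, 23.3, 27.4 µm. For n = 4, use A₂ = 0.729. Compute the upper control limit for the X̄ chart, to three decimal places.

X̄̄ = (700.3 + 700.4 + 702.3 + 692.6 + 704.7) / 5 = 3500.3000 / 5 = 700.0600
R̄ = (15.3 + 13.9 + 18.1 + 23.3 + 27.4) / 5 = 98.0000 / 5 = 19.6000
UCL = X̄̄ + A₂·R̄ = 700.0600 + 0.729 × 19.6000 = 714.3484

714.348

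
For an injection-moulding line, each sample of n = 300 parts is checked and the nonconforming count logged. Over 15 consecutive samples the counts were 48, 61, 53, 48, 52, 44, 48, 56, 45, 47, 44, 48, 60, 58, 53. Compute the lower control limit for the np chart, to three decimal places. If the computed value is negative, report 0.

31.482

p̄ = Σdᵢ / (k·n) = 765 / (15 × 300) = 0.17000
LCL = np̄ − 3·√(np̄(1−p̄)) = 51.0000 − 3 × 6.5062 = 31.4815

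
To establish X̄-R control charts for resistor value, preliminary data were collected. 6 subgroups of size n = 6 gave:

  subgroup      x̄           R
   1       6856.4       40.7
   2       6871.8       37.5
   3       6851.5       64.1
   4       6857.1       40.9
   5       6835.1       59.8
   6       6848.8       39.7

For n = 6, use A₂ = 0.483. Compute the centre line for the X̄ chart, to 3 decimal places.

X̄̄ = (6856.4 + 6871.8 + 6851.5 + 6857.1 + 6835.1 + 6848.8) / 6 = 41120.7000 / 6 = 6853.4500
CL = X̄̄ = 6853.4500

6853.450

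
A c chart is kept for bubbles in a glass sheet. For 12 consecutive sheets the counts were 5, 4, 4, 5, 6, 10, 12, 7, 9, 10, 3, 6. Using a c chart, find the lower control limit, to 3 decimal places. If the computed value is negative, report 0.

c̄ = (5 + 4 + 4 + 5 + 6 + 10 + 12 + 7 + 9 + 10 + 3 + 6) / 12 = 81 / 12 = 6.7500
LCL = c̄ − 3√c̄ = 6.7500 − 3 × 2.5981 = -1.0442 → 0 (cannot be negative)

0.000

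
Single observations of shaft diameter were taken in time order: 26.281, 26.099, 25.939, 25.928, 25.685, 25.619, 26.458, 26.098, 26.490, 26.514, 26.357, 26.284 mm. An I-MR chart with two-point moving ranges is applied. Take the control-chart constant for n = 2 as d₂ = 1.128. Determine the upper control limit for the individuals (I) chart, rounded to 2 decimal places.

X̄ = (26.281 + 26.099 + 25.939 + 25.928 + 25.685 + 25.619 + 26.458 + 26.098 + 26.490 + 26.514 + 26.357 + 26.284) / 12 = 26.1460
Moving ranges: 0.182, 0.160, 0.011, 0.243, 0.066, 0.839, 0.360, 0.392, 0.024, 0.157, 0.073; M̄R̄ = 2.5070 / 11 = 0.2279
UCL = X̄ + 3·M̄R̄/d₂ = 26.1460 + 3 × 0.2279 / 1.128 = 26.7521

26.75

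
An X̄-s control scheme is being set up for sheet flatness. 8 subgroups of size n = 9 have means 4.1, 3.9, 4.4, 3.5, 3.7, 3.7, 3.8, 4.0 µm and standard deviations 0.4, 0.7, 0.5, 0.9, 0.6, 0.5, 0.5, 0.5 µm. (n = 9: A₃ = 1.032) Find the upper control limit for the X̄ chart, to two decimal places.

4.48

X̄̄ = (4.1 + 3.9 + 4.4 + 3.5 + 3.7 + 3.7 + 3.8 + 4.0) / 8 = 3.8875
s̄ = (0.4 + 0.7 + 0.5 + 0.9 + 0.6 + 0.5 + 0.5 + 0.5) / 8 = 0.5750
UCL = X̄̄ + A₃·s̄ = 3.8875 + 1.032 × 0.5750 = 4.4809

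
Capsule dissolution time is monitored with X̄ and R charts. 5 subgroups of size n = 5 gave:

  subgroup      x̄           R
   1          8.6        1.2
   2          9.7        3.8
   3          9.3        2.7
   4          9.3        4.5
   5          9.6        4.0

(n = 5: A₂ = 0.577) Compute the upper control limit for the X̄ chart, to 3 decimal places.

X̄̄ = (8.6 + 9.7 + 9.3 + 9.3 + 9.6) / 5 = 46.5000 / 5 = 9.3000
R̄ = (1.2 + 3.8 + 2.7 + 4.5 + 4.0) / 5 = 16.2000 / 5 = 3.2400
UCL = X̄̄ + A₂·R̄ = 9.3000 + 0.577 × 3.2400 = 11.1695

11.169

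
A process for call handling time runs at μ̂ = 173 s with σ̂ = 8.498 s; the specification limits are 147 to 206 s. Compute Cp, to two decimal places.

Cp = (USL − LSL) / (6σ̂) = (206 − 147) / (6 × 8.498) = 59.0000 / 50.9880 = 1.1571

1.16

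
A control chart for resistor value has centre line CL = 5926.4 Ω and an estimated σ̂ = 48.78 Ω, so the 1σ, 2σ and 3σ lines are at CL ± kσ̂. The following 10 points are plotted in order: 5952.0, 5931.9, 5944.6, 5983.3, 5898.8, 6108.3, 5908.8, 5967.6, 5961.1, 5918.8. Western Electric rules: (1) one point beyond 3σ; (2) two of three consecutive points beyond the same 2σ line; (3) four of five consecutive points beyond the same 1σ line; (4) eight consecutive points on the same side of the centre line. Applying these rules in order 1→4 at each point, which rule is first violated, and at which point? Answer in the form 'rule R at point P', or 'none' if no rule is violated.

rule 1 at point 6

Zone of each point (C = within 1σ̂, B = 1σ̂–2σ̂, A = 2σ̂–3σ̂, * = beyond 3σ̂; sign = side of CL): 1:+C, 2:+C, 3:+C, 4:+B, 5:-C, 6:+*, 7:-C, 8:+C, 9:+C, 10:-C
Rule 1 (one point beyond the 3σ limits) is satisfied at point 6.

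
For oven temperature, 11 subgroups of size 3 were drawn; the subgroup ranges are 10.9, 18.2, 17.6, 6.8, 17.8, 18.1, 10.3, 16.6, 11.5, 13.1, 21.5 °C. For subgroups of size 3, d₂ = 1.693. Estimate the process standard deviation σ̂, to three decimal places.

R̄ = (10.9 + 18.2 + 17.6 + 6.8 + 17.8 + 18.1 + 10.3 + 16.6 + 11.5 + 13.1 + 21.5) / 11 = 14.7636
σ̂ = R̄ / d₂ = 14.7636 / 1.693 = 8.7204

8.720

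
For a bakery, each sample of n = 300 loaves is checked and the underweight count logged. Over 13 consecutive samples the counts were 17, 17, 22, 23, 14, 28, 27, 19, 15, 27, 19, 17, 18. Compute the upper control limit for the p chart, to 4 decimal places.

0.1109

p̄ = Σdᵢ / (k·n) = 263 / (13 × 300) = 0.06744
UCL = p̄ + 3·√(p̄(1−p̄)/n) = 0.06744 + 3 × √(0.06744×0.93256/300) = 0.06744 + 3 × 0.01448 = 0.11087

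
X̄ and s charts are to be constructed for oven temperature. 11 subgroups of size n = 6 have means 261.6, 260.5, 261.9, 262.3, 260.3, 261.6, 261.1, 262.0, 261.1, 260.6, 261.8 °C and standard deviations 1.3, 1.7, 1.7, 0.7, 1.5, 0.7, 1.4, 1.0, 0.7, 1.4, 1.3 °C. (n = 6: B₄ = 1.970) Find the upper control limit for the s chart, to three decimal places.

2.400

s̄ = (1.3 + 1.7 + 1.7 + 0.7 + 1.5 + 0.7 + 1.4 + 1.0 + 0.7 + 1.4 + 1.3) / 11 = 1.2182
UCL_s = B₄·s̄ = 1.970 × 1.2182 = 2.3998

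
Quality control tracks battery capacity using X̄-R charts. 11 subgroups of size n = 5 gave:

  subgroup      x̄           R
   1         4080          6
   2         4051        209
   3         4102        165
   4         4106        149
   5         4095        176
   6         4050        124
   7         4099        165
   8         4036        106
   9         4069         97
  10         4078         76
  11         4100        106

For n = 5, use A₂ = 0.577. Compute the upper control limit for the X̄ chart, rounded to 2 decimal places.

X̄̄ = (4080 + 4051 + 4102 + 4106 + 4095 + 4050 + 4099 + 4036 + 4069 + 4078 + 4100) / 11 = 44866.0000 / 11 = 4078.7273
R̄ = (6 + 209 + 165 + 149 + 176 + 124 + 165 + 106 + 97 + 76 + 106) / 11 = 1379.0000 / 11 = 125.3636
UCL = X̄̄ + A₂·R̄ = 4078.7273 + 0.577 × 125.3636 = 4151.0621

4151.06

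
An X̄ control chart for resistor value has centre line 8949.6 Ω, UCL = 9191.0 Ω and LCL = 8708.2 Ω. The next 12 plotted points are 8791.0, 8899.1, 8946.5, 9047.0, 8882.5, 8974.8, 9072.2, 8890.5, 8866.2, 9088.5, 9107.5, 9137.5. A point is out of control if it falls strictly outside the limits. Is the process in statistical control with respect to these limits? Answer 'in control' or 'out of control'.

All 12 points lie within [8708.2, 9191.0].

in control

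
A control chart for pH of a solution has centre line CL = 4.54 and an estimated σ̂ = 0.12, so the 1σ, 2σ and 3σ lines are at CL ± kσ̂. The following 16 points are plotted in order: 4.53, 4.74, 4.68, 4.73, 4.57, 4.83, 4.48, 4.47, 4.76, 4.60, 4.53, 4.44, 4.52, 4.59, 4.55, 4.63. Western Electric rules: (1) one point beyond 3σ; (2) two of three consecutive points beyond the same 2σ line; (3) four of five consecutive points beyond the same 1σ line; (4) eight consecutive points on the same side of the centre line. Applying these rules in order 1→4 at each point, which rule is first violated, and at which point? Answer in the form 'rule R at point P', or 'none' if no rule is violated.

Zone of each point (C = within 1σ̂, B = 1σ̂–2σ̂, A = 2σ̂–3σ̂, * = beyond 3σ̂; sign = side of CL): 1:-C, 2:+B, 3:+B, 4:+B, 5:+C, 6:+A, 7:-C, 8:-C, 9:+B, 10:+C, 11:-C, 12:-C, 13:-C, 14:+C, 15:+C, 16:+C
Rule 3 (four of five consecutive points beyond the same 1σ limit) is satisfied at point 6.

rule 3 at point 6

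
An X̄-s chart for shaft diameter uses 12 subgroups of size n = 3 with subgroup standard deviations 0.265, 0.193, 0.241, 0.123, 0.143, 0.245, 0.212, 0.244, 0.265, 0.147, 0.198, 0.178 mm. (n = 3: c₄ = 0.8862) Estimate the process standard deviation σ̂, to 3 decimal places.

s̄ = (0.265 + 0.193 + 0.241 + 0.123 + 0.143 + 0.245 + 0.212 + 0.244 + 0.265 + 0.147 + 0.198 + 0.178) / 12 = 0.2045
σ̂ = s̄ / c₄ = 0.2045 / 0.8862 = 0.2308

0.231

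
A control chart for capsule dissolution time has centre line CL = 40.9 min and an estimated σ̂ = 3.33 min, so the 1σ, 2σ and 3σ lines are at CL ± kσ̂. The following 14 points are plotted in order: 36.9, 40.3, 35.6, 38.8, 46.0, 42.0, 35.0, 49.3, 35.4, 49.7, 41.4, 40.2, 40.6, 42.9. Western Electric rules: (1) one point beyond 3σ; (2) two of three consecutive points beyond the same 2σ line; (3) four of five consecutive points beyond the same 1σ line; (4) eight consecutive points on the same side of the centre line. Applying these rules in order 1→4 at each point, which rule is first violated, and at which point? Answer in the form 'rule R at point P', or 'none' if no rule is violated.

Zone of each point (C = within 1σ̂, B = 1σ̂–2σ̂, A = 2σ̂–3σ̂, * = beyond 3σ̂; sign = side of CL): 1:-B, 2:-C, 3:-B, 4:-C, 5:+B, 6:+C, 7:-B, 8:+A, 9:-B, 10:+A, 11:+C, 12:-C, 13:-C, 14:+C
Rule 2 (two of three consecutive points beyond the same 2σ limit) is satisfied at point 10.

rule 2 at point 10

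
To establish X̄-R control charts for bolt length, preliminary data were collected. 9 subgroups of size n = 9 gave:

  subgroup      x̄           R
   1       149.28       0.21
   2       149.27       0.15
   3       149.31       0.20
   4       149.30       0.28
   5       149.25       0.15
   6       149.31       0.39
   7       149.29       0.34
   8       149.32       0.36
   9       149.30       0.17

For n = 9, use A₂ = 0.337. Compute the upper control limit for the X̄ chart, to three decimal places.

149.376

X̄̄ = (149.28 + 149.27 + 149.31 + 149.30 + 149.25 + 149.31 + 149.29 + 149.32 + 149.30) / 9 = 1343.6300 / 9 = 149.2922
R̄ = (0.21 + 0.15 + 0.20 + 0.28 + 0.15 + 0.39 + 0.34 + 0.36 + 0.17) / 9 = 2.2500 / 9 = 0.2500
UCL = X̄̄ + A₂·R̄ = 149.2922 + 0.337 × 0.2500 = 149.3765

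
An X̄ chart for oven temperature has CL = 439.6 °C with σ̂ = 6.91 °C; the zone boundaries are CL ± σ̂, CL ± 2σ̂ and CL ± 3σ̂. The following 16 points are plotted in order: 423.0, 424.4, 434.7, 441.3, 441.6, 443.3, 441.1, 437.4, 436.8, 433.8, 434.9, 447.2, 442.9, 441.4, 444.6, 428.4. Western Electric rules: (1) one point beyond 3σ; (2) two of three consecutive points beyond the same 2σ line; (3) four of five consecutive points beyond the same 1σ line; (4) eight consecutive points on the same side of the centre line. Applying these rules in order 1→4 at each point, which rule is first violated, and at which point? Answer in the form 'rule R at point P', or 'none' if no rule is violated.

Zone of each point (C = within 1σ̂, B = 1σ̂–2σ̂, A = 2σ̂–3σ̂, * = beyond 3σ̂; sign = side of CL): 1:-A, 2:-A, 3:-C, 4:+C, 5:+C, 6:+C, 7:+C, 8:-C, 9:-C, 10:-C, 11:-C, 12:+B, 13:+C, 14:+C, 15:+C, 16:-B
Rule 2 (two of three consecutive points beyond the same 2σ limit) is satisfied at point 2.

rule 2 at point 2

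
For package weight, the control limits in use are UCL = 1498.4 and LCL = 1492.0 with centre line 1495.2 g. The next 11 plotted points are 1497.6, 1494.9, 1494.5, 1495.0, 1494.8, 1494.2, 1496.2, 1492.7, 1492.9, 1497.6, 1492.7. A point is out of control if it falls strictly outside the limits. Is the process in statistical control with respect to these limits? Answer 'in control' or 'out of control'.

All 11 points lie within [1492.0, 1498.4].

in control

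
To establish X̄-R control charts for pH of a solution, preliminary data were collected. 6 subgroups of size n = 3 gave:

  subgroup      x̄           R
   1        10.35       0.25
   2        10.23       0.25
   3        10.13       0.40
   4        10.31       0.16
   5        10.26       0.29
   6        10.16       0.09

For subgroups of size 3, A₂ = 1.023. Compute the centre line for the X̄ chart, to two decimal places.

X̄̄ = (10.35 + 10.23 + 10.13 + 10.31 + 10.26 + 10.16) / 6 = 61.4400 / 6 = 10.2400
CL = X̄̄ = 10.2400

10.24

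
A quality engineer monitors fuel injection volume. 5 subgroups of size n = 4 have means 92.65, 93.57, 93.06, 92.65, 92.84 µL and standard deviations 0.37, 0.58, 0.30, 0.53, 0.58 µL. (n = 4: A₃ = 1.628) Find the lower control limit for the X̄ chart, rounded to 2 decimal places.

X̄̄ = (92.65 + 93.57 + 93.06 + 92.65 + 92.84) / 5 = 92.9540
s̄ = (0.37 + 0.58 + 0.30 + 0.53 + 0.58) / 5 = 0.4720
LCL = X̄̄ − A₃·s̄ = 92.9540 − 1.628 × 0.4720 = 92.1856

92.19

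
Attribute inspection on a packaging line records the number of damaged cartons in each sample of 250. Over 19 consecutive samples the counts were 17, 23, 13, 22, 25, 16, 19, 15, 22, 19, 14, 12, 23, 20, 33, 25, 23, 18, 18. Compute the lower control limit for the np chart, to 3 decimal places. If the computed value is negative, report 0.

7.020

p̄ = Σdᵢ / (k·n) = 377 / (19 × 250) = 0.07937
LCL = np̄ − 3·√(np̄(1−p̄)) = 19.8421 − 3 × 4.2740 = 7.0200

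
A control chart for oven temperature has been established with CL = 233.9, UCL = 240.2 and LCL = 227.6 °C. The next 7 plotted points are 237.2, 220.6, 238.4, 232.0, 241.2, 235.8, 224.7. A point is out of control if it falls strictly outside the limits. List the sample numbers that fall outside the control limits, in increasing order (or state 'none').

Compare each point to [227.6, 240.2]: sample 2 = 220.6 < LCL; sample 5 = 241.2 > UCL; sample 7 = 224.7 < LCL.

2, 5, 7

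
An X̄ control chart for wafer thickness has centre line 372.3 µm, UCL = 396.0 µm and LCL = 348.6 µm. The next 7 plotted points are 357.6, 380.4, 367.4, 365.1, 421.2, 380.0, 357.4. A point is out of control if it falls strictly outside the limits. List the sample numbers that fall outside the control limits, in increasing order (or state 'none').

Compare each point to [348.6, 396.0]: sample 5 = 421.2 > UCL.

5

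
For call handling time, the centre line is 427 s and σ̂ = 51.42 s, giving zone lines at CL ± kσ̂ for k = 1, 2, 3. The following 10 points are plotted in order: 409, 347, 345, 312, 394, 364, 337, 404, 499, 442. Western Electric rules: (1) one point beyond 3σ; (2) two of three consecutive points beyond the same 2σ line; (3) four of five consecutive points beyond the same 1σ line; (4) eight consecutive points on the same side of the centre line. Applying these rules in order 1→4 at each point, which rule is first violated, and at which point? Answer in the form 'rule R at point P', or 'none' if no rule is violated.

rule 3 at point 6

Zone of each point (C = within 1σ̂, B = 1σ̂–2σ̂, A = 2σ̂–3σ̂, * = beyond 3σ̂; sign = side of CL): 1:-C, 2:-B, 3:-B, 4:-A, 5:-C, 6:-B, 7:-B, 8:-C, 9:+B, 10:+C
Rule 3 (four of five consecutive points beyond the same 1σ limit) is satisfied at point 6.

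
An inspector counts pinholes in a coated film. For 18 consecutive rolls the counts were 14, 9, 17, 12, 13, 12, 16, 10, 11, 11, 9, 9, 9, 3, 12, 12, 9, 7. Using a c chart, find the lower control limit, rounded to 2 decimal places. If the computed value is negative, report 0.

0.96

c̄ = (14 + 9 + 17 + 12 + 13 + 12 + 16 + 10 + 11 + 11 + 9 + 9 + 9 + 3 + 12 + 12 + 9 + 7) / 18 = 195 / 18 = 10.8333
LCL = c̄ − 3√c̄ = 10.8333 − 3 × 3.2914 = 0.9591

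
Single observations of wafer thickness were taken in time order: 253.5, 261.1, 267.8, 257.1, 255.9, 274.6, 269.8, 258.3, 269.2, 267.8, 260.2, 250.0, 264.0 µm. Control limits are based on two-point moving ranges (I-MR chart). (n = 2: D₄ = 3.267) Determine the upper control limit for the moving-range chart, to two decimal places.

Moving ranges: 7.6, 6.7, 10.7, 1.2, 18.7, 4.8, 11.5, 10.9, 1.4, 7.6, 10.2, 14.0; M̄R̄ = 105.3000 / 12 = 8.7750
UCL_MR = D₄·M̄R̄ = 3.267 × 8.7750 = 28.6679

28.67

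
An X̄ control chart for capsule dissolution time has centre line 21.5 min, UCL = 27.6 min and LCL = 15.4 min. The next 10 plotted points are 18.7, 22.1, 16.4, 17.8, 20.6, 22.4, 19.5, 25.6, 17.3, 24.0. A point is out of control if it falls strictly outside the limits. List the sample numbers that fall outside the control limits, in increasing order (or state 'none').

none

All 10 points lie within [15.4, 27.6].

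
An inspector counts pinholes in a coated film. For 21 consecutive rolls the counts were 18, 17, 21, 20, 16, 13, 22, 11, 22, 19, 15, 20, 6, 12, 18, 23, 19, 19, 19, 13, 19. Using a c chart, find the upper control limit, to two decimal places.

29.69

c̄ = (18 + 17 + 21 + 20 + 16 + 13 + 22 + 11 + 22 + 19 + 15 + 20 + 6 + 12 + 18 + 23 + 19 + 19 + 19 + 13 + 19) / 21 = 362 / 21 = 17.2381
UCL = c̄ + 3√c̄ = 17.2381 + 3 × √17.2381 = 17.2381 + 3 × 4.1519 = 29.6937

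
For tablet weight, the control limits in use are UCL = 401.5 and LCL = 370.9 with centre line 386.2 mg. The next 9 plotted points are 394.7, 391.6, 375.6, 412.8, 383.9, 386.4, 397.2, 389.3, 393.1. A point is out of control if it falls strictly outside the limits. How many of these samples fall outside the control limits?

Compare each point to [370.9, 401.5]: sample 4 = 412.8 > UCL.

1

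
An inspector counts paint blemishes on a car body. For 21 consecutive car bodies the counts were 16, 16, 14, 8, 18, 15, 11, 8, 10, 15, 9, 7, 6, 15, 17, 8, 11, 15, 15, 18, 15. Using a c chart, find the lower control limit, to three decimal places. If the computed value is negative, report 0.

2.017

c̄ = (16 + 16 + 14 + 8 + 18 + 15 + 11 + 8 + 10 + 15 + 9 + 7 + 6 + 15 + 17 + 8 + 11 + 15 + 15 + 18 + 15) / 21 = 267 / 21 = 12.7143
LCL = c̄ − 3√c̄ = 12.7143 − 3 × 3.5657 = 2.0172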